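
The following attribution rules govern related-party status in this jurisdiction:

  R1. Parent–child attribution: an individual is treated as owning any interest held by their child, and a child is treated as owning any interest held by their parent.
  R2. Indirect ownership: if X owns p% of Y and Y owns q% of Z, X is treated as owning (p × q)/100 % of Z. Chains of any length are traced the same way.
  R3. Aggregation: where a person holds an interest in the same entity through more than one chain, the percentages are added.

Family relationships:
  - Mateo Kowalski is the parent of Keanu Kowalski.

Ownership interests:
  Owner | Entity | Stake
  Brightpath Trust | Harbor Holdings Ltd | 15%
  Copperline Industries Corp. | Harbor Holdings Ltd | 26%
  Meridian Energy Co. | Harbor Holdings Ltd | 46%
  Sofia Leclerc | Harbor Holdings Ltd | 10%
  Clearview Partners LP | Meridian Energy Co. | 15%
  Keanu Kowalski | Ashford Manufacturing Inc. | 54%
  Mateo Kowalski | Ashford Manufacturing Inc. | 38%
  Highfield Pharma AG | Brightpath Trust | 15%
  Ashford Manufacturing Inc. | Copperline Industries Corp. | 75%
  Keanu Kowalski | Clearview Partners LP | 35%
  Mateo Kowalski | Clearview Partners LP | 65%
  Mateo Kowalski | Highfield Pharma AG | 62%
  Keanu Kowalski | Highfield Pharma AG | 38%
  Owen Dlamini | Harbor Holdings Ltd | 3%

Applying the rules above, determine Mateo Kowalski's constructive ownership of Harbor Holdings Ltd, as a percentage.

27.09%

By parent–child attribution (R1), Mateo Kowalski is treated as also owning Keanu Kowalski's interest in Ashford Manufacturing Inc, giving 38% + 54% = 92%.
By parent–child attribution (R1), Mateo Kowalski is treated as also owning Keanu Kowalski's interest in Highfield Pharma AG, giving 62% + 38% = 100%.
By parent–child attribution (R1), Mateo Kowalski is treated as also owning Keanu Kowalski's interest in Clearview Partners LP, giving 65% + 35% = 100%.
Chain via Ashford Manufacturing Inc. → Copperline Industries Corp. (R2): 92% × 75% × 26% = 17.94% of Harbor Holdings Ltd.
Chain via Highfield Pharma AG → Brightpath Trust (R2): 100% × 15% × 15% = 2.25% of Harbor Holdings Ltd.
Chain via Clearview Partners LP → Meridian Energy Co. (R2): 100% × 15% × 46% = 6.9% of Harbor Holdings Ltd.
Aggregating (R3): 17.94% + 2.25% + 6.9% = 27.09%.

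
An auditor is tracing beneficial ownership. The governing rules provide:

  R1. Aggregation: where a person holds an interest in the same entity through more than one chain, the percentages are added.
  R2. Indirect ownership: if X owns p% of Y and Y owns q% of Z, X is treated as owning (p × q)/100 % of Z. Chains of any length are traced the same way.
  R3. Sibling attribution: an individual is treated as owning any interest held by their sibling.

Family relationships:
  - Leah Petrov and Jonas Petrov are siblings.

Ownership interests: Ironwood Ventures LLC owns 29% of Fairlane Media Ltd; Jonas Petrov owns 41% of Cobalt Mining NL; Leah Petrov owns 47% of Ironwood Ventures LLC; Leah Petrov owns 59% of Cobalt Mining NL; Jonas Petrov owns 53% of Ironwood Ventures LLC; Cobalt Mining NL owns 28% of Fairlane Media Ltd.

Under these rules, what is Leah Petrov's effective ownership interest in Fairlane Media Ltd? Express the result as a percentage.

57%

By sibling attribution (R3), Leah Petrov is treated as also owning Jonas Petrov's interest in Cobalt Mining NL, giving 59% + 41% = 100%.
By sibling attribution (R3), Leah Petrov is treated as also owning Jonas Petrov's interest in Ironwood Ventures LLC, giving 47% + 53% = 100%.
Chain via Cobalt Mining NL (R2): 100% × 28% = 28% of Fairlane Media Ltd.
Chain via Ironwood Ventures LLC (R2): 100% × 29% = 29% of Fairlane Media Ltd.
Aggregating (R1): 28% + 29% = 57%.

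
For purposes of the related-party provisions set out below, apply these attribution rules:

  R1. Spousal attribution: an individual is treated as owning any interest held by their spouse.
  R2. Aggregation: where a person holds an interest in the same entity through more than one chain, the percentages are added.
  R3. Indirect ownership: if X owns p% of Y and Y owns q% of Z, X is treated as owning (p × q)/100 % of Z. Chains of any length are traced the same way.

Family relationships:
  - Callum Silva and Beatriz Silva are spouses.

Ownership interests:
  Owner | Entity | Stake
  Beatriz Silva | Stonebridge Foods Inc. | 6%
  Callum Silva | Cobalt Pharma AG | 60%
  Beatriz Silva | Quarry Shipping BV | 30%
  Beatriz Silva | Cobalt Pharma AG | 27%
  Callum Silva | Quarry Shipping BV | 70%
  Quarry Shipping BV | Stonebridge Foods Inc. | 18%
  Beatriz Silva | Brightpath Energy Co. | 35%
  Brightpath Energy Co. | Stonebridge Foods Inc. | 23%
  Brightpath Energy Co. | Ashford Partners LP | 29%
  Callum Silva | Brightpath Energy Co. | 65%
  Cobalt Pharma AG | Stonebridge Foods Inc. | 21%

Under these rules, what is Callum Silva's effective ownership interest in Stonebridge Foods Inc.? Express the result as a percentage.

65.27%

By spousal attribution (R1), Callum Silva is treated as also owning Beatriz Silva's interest in Quarry Shipping BV, giving 70% + 30% = 100%.
By spousal attribution (R1), Callum Silva is treated as also owning Beatriz Silva's interest in Cobalt Pharma AG, giving 60% + 27% = 87%.
By spousal attribution (R1), Callum Silva is treated as also owning Beatriz Silva's interest in Brightpath Energy Co, giving 65% + 35% = 100%.
By spousal attribution (R1), Callum Silva is treated as owning Beatriz Silva's 6% interest in Stonebridge Foods Inc.
Chain via Quarry Shipping BV (R3): 100% × 18% = 18% of Stonebridge Foods Inc.
Chain via Cobalt Pharma AG (R3): 87% × 21% = 18.27% of Stonebridge Foods Inc.
Chain via Brightpath Energy Co. (R3): 100% × 23% = 23% of Stonebridge Foods Inc.
Direct interest in Stonebridge Foods Inc: 6%.
Aggregating (R2): 18% + 18.27% + 23% + 6% = 65.27%.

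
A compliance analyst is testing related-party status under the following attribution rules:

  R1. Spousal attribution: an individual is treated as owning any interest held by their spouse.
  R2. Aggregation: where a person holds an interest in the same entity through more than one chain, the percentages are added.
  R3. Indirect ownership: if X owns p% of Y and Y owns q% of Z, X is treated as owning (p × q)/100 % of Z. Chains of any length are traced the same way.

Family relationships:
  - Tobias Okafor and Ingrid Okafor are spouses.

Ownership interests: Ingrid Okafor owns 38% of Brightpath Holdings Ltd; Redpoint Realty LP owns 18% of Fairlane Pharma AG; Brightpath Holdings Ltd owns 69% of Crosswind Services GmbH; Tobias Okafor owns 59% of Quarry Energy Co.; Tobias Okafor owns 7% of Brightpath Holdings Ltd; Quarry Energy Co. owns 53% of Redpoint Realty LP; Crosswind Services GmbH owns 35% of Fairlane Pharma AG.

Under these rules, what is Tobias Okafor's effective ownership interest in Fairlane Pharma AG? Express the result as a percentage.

By spousal attribution (R1), Tobias Okafor is treated as also owning Ingrid Okafor's interest in Brightpath Holdings Ltd, giving 7% + 38% = 45%.
Chain via Quarry Energy Co. → Redpoint Realty LP (R3): 59% × 53% × 18% = 5.6286% of Fairlane Pharma AG.
Chain via Brightpath Holdings Ltd → Crosswind Services GmbH (R3): 45% × 69% × 35% = 10.8675% of Fairlane Pharma AG.
Aggregating (R2): 5.6286% + 10.8675% = 16.4961%.

16.4961%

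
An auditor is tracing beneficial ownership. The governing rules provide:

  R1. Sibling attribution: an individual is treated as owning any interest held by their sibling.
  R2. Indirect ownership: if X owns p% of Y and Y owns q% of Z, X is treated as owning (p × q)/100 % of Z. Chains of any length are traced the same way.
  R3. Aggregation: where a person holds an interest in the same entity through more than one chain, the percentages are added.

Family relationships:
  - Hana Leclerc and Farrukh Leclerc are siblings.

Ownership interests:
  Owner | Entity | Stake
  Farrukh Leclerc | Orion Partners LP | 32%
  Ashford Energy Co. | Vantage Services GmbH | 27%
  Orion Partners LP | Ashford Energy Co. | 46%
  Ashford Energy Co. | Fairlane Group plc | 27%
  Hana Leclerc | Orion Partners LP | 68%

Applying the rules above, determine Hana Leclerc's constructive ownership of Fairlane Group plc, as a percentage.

By sibling attribution (R1), Hana Leclerc is treated as also owning Farrukh Leclerc's interest in Orion Partners LP, giving 68% + 32% = 100%.
Chain via Orion Partners LP → Ashford Energy Co. (R2): 100% × 46% × 27% = 12.42% of Fairlane Group plc.

12.42%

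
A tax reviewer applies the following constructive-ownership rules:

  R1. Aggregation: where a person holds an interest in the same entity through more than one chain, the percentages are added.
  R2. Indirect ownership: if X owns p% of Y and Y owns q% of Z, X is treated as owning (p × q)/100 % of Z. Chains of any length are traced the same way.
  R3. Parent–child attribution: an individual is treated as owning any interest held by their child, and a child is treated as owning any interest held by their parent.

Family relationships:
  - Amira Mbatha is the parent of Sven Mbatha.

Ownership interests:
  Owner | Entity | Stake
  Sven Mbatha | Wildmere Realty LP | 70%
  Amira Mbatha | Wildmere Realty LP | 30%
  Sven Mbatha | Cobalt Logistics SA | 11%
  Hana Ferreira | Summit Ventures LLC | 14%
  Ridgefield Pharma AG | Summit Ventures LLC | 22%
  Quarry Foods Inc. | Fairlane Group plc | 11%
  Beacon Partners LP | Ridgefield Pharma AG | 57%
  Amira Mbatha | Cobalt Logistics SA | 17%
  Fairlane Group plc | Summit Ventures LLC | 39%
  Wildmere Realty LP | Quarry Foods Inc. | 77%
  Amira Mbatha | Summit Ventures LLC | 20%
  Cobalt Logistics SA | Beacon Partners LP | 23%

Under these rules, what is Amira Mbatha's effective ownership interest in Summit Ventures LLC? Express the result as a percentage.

24.110876%

By parent–child attribution (R3), Amira Mbatha is treated as also owning Sven Mbatha's interest in Cobalt Logistics SA, giving 17% + 11% = 28%.
By parent–child attribution (R3), Amira Mbatha is treated as also owning Sven Mbatha's interest in Wildmere Realty LP, giving 30% + 70% = 100%.
Chain via Cobalt Logistics SA → Beacon Partners LP → Ridgefield Pharma AG (R2): 28% × 23% × 57% × 22% = 0.807576% of Summit Ventures LLC.
Chain via Wildmere Realty LP → Quarry Foods Inc. → Fairlane Group plc (R2): 100% × 77% × 11% × 39% = 3.3033% of Summit Ventures LLC.
Direct interest in Summit Ventures LLC: 20%.
Aggregating (R1): 0.807576% + 3.3033% + 20% = 24.110876%.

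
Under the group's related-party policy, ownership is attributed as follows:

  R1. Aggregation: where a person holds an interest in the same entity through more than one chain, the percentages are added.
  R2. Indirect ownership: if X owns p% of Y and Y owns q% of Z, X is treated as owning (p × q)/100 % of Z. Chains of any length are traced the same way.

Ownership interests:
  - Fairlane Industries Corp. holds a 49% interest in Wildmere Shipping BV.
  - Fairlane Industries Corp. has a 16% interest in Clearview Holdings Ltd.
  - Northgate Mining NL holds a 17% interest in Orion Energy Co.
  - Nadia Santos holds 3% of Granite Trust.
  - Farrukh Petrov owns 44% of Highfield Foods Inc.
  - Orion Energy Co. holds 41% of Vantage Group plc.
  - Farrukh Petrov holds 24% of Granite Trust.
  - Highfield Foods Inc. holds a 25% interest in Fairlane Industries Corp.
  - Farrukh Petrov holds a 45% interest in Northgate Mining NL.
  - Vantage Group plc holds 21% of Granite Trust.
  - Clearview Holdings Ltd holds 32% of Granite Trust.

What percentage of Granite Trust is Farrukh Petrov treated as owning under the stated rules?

25.221865%

Chain via Northgate Mining NL → Orion Energy Co. → Vantage Group plc (R2): 45% × 17% × 41% × 21% = 0.658665% of Granite Trust.
Chain via Highfield Foods Inc. → Fairlane Industries Corp. → Clearview Holdings Ltd (R2): 44% × 25% × 16% × 32% = 0.5632% of Granite Trust.
Direct interest in Granite Trust: 24%.
Aggregating (R1): 0.658665% + 0.5632% + 24% = 25.221865%.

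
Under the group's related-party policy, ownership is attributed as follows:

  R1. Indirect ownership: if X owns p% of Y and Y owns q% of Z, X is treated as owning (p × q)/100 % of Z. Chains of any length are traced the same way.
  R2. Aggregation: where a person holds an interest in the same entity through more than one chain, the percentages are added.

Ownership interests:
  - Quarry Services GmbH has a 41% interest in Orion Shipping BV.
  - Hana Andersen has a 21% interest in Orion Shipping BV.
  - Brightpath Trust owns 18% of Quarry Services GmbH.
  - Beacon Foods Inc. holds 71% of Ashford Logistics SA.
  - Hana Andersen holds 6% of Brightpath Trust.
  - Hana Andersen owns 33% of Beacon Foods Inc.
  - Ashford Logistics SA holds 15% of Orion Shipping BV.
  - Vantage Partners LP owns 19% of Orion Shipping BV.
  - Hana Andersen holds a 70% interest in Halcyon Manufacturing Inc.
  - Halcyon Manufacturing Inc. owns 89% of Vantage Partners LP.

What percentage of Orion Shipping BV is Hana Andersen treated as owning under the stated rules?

36.7943%

Chain via Beacon Foods Inc. → Ashford Logistics SA (R1): 33% × 71% × 15% = 3.5145% of Orion Shipping BV.
Chain via Brightpath Trust → Quarry Services GmbH (R1): 6% × 18% × 41% = 0.4428% of Orion Shipping BV.
Chain via Halcyon Manufacturing Inc. → Vantage Partners LP (R1): 70% × 89% × 19% = 11.837% of Orion Shipping BV.
Direct interest in Orion Shipping BV: 21%.
Aggregating (R2): 3.5145% + 0.4428% + 11.837% + 21% = 36.7943%.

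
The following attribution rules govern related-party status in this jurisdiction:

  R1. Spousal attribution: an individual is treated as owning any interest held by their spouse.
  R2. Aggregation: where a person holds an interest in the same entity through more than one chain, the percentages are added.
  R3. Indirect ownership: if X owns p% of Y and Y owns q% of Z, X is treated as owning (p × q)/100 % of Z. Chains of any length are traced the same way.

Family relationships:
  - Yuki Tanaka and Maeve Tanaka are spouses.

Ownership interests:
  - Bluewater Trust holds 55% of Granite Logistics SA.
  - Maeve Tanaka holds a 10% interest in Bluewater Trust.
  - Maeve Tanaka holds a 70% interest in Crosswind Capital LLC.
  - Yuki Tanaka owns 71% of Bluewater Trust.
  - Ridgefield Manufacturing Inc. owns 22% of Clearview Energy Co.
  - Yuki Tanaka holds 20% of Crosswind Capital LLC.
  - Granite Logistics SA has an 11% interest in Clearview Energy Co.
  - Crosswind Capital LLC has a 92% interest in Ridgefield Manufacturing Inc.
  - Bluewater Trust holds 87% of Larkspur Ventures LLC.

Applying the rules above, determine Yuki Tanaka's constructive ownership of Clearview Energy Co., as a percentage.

By spousal attribution (R1), Yuki Tanaka is treated as also owning Maeve Tanaka's interest in Crosswind Capital LLC, giving 20% + 70% = 90%.
By spousal attribution (R1), Yuki Tanaka is treated as also owning Maeve Tanaka's interest in Bluewater Trust, giving 71% + 10% = 81%.
Chain via Crosswind Capital LLC → Ridgefield Manufacturing Inc. (R3): 90% × 92% × 22% = 18.216% of Clearview Energy Co.
Chain via Bluewater Trust → Granite Logistics SA (R3): 81% × 55% × 11% = 4.9005% of Clearview Energy Co.
Aggregating (R2): 18.216% + 4.9005% = 23.1165%.

23.1165%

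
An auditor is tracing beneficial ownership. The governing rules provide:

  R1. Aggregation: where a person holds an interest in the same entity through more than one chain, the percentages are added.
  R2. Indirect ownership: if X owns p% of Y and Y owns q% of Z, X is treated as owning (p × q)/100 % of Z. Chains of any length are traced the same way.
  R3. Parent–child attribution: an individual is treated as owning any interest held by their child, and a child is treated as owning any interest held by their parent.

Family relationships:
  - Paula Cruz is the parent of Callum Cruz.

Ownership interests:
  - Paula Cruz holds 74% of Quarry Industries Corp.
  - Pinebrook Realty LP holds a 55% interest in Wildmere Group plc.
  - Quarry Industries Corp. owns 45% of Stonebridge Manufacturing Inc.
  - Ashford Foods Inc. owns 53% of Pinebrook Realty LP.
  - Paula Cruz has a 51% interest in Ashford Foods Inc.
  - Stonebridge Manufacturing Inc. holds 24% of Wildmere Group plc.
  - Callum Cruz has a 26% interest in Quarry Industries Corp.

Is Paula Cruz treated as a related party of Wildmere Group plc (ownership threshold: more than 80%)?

No

By parent–child attribution (R3), Paula Cruz is treated as also owning Callum Cruz's interest in Quarry Industries Corp, giving 74% + 26% = 100%.
Chain via Quarry Industries Corp. → Stonebridge Manufacturing Inc. (R2): 100% × 45% × 24% = 10.8% of Wildmere Group plc.
Chain via Ashford Foods Inc. → Pinebrook Realty LP (R2): 51% × 53% × 55% = 14.8665% of Wildmere Group plc.
Aggregating (R1): 10.8% + 14.8665% = 25.6665%.
25.6665% does not exceed the 80% threshold, so Paula is not a related party to Wildmere Group plc.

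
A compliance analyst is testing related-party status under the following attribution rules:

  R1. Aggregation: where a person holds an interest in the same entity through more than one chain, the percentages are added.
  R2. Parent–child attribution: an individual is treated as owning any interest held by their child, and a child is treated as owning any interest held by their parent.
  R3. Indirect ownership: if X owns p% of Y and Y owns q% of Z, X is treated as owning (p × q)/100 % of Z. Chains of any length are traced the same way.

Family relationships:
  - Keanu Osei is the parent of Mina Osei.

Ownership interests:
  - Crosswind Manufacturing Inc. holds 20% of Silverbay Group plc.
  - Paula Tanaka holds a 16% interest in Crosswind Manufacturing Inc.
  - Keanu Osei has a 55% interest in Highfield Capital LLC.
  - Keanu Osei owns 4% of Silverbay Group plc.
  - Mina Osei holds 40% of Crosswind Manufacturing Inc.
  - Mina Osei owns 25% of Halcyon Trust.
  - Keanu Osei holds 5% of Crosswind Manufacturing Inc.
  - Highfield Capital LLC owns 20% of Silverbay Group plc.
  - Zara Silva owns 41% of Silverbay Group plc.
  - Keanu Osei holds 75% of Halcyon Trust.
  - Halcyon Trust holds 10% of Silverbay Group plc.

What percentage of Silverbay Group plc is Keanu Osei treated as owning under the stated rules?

34%

By parent–child attribution (R2), Keanu Osei is treated as also owning Mina Osei's interest in Halcyon Trust, giving 75% + 25% = 100%.
By parent–child attribution (R2), Keanu Osei is treated as also owning Mina Osei's interest in Crosswind Manufacturing Inc, giving 5% + 40% = 45%.
Chain via Highfield Capital LLC (R3): 55% × 20% = 11% of Silverbay Group plc.
Chain via Halcyon Trust (R3): 100% × 10% = 10% of Silverbay Group plc.
Chain via Crosswind Manufacturing Inc. (R3): 45% × 20% = 9% of Silverbay Group plc.
Direct interest in Silverbay Group plc: 4%.
Aggregating (R1): 11% + 10% + 9% + 4% = 34%.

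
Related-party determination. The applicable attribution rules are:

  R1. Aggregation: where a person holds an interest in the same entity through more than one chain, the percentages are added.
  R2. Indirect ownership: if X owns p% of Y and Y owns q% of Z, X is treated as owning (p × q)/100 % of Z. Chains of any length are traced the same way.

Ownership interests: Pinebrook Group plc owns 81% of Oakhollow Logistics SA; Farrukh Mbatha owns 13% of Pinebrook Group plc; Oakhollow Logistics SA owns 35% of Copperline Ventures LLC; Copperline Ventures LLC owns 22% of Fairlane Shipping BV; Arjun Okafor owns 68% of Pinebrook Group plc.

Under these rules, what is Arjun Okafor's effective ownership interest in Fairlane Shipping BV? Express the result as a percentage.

4.24116%

Chain via Pinebrook Group plc → Oakhollow Logistics SA → Copperline Ventures LLC (R2): 68% × 81% × 35% × 22% = 4.24116% of Fairlane Shipping BV.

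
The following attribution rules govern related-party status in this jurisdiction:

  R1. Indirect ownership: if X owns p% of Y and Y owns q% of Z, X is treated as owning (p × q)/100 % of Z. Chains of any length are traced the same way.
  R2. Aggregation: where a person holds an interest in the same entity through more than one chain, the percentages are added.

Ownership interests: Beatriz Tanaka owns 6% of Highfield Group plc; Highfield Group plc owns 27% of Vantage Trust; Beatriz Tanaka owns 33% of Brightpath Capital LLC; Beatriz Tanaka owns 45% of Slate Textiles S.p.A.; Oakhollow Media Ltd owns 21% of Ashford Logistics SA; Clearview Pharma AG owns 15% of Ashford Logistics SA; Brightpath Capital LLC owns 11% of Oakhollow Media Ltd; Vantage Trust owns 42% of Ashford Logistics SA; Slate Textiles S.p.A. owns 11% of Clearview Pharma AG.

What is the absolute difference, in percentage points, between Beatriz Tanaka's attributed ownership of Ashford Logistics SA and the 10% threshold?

7.8148

Chain via Highfield Group plc → Vantage Trust (R1): 6% × 27% × 42% = 0.6804% of Ashford Logistics SA.
Chain via Slate Textiles S.p.A. → Clearview Pharma AG (R1): 45% × 11% × 15% = 0.7425% of Ashford Logistics SA.
Chain via Brightpath Capital LLC → Oakhollow Media Ltd (R1): 33% × 11% × 21% = 0.7623% of Ashford Logistics SA.
Aggregating (R2): 0.6804% + 0.7425% + 0.7623% = 2.1852%.
2.1852% falls short of the 10% threshold by 7.8148 percentage points.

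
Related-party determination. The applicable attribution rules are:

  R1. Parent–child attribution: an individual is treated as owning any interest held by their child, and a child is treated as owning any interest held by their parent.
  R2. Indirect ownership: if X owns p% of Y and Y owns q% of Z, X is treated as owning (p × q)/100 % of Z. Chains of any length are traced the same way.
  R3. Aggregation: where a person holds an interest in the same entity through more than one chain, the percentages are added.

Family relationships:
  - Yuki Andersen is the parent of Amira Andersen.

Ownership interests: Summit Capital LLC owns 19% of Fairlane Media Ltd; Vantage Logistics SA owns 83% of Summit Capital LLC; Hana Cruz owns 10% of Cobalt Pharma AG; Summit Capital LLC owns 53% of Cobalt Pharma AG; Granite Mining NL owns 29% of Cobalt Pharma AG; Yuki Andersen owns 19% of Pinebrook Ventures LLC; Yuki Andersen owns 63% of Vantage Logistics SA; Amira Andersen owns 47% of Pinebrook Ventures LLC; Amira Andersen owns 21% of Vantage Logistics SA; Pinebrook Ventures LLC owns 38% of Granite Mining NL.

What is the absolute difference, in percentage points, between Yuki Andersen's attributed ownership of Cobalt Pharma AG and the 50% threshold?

By parent–child attribution (R1), Yuki Andersen is treated as also owning Amira Andersen's interest in Pinebrook Ventures LLC, giving 19% + 47% = 66%.
By parent–child attribution (R1), Yuki Andersen is treated as also owning Amira Andersen's interest in Vantage Logistics SA, giving 63% + 21% = 84%.
Chain via Pinebrook Ventures LLC → Granite Mining NL (R2): 66% × 38% × 29% = 7.2732% of Cobalt Pharma AG.
Chain via Vantage Logistics SA → Summit Capital LLC (R2): 84% × 83% × 53% = 36.9516% of Cobalt Pharma AG.
Aggregating (R3): 7.2732% + 36.9516% = 44.2248%.
44.2248% falls short of the 50% threshold by 5.7752 percentage points.

5.7752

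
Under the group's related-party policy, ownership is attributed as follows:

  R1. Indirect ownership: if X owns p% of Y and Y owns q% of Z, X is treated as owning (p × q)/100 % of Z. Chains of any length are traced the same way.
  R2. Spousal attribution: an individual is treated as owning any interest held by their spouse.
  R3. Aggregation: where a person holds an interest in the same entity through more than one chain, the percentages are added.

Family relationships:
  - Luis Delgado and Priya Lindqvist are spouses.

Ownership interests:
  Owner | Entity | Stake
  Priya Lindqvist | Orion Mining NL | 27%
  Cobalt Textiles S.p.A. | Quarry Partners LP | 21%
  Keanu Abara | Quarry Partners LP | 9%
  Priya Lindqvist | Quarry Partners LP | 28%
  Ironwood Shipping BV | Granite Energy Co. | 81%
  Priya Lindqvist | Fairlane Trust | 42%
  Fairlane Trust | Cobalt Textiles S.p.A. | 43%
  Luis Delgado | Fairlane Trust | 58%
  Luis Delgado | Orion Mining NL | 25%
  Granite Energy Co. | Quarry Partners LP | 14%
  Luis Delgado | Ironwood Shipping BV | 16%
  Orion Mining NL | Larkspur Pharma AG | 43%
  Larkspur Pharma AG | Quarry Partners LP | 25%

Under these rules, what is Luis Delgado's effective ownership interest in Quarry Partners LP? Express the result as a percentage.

By spousal attribution (R2), Luis Delgado is treated as also owning Priya Lindqvist's interest in Orion Mining NL, giving 25% + 27% = 52%.
By spousal attribution (R2), Luis Delgado is treated as also owning Priya Lindqvist's interest in Fairlane Trust, giving 58% + 42% = 100%.
By spousal attribution (R2), Luis Delgado is treated as owning Priya Lindqvist's 28% interest in Quarry Partners LP.
Chain via Orion Mining NL → Larkspur Pharma AG (R1): 52% × 43% × 25% = 5.59% of Quarry Partners LP.
Chain via Ironwood Shipping BV → Granite Energy Co. (R1): 16% × 81% × 14% = 1.8144% of Quarry Partners LP.
Chain via Fairlane Trust → Cobalt Textiles S.p.A. (R1): 100% × 43% × 21% = 9.03% of Quarry Partners LP.
Direct interest in Quarry Partners LP: 28%.
Aggregating (R3): 5.59% + 1.8144% + 9.03% + 28% = 44.4344%.

44.4344%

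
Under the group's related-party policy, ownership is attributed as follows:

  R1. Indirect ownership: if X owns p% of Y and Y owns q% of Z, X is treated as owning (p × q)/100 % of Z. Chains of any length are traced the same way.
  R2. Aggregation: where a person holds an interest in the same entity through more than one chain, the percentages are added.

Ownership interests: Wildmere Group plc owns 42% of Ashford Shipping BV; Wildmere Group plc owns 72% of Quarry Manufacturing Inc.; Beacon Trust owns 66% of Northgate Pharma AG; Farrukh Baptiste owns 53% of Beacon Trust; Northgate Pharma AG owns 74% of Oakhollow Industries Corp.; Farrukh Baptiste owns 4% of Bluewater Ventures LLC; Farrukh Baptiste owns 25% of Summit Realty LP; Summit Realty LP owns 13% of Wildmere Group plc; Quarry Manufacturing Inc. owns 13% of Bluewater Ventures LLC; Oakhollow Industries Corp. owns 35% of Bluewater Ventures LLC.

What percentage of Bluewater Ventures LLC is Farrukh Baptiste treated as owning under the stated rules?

Chain via Beacon Trust → Northgate Pharma AG → Oakhollow Industries Corp. (R1): 53% × 66% × 74% × 35% = 9.05982% of Bluewater Ventures LLC.
Chain via Summit Realty LP → Wildmere Group plc → Quarry Manufacturing Inc. (R1): 25% × 13% × 72% × 13% = 0.3042% of Bluewater Ventures LLC.
Direct interest in Bluewater Ventures LLC: 4%.
Aggregating (R2): 9.05982% + 0.3042% + 4% = 13.36402%.

13.36402%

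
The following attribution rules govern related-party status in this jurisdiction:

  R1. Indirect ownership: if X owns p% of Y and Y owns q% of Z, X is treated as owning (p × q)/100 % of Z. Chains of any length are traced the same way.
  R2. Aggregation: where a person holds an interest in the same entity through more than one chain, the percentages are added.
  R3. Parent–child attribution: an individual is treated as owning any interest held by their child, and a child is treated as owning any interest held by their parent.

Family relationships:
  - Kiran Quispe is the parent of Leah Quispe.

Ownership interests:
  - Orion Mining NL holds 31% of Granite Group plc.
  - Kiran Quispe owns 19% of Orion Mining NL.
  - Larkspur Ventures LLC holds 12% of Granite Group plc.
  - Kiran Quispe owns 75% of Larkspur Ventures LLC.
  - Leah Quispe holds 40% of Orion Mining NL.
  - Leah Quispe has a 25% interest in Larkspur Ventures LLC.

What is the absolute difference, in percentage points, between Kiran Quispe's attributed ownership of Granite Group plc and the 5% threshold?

25.29

By parent–child attribution (R3), Kiran Quispe is treated as also owning Leah Quispe's interest in Orion Mining NL, giving 19% + 40% = 59%.
By parent–child attribution (R3), Kiran Quispe is treated as also owning Leah Quispe's interest in Larkspur Ventures LLC, giving 75% + 25% = 100%.
Chain via Orion Mining NL (R1): 59% × 31% = 18.29% of Granite Group plc.
Chain via Larkspur Ventures LLC (R1): 100% × 12% = 12% of Granite Group plc.
Aggregating (R2): 18.29% + 12% = 30.29%.
30.29% exceeds the 5% threshold by 25.29 percentage points.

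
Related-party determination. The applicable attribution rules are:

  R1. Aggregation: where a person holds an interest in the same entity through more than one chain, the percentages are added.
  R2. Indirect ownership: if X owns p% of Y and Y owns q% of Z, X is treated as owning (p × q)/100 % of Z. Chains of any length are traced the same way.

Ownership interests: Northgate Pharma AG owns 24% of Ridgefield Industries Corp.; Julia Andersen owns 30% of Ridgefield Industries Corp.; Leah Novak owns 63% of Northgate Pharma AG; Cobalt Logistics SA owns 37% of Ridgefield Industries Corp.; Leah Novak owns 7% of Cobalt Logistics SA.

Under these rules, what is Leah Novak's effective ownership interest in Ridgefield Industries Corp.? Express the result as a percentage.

Chain via Northgate Pharma AG (R2): 63% × 24% = 15.12% of Ridgefield Industries Corp.
Chain via Cobalt Logistics SA (R2): 7% × 37% = 2.59% of Ridgefield Industries Corp.
Aggregating (R1): 15.12% + 2.59% = 17.71%.

17.71%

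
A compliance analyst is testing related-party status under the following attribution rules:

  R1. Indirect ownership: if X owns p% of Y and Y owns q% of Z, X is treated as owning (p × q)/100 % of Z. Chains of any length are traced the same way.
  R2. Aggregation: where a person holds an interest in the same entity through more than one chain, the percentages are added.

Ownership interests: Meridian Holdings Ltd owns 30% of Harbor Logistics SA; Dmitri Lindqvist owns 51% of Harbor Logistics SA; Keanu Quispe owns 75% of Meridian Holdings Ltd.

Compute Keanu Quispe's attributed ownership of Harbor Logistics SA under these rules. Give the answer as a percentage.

Chain via Meridian Holdings Ltd (R1): 75% × 30% = 22.5% of Harbor Logistics SA.

22.5%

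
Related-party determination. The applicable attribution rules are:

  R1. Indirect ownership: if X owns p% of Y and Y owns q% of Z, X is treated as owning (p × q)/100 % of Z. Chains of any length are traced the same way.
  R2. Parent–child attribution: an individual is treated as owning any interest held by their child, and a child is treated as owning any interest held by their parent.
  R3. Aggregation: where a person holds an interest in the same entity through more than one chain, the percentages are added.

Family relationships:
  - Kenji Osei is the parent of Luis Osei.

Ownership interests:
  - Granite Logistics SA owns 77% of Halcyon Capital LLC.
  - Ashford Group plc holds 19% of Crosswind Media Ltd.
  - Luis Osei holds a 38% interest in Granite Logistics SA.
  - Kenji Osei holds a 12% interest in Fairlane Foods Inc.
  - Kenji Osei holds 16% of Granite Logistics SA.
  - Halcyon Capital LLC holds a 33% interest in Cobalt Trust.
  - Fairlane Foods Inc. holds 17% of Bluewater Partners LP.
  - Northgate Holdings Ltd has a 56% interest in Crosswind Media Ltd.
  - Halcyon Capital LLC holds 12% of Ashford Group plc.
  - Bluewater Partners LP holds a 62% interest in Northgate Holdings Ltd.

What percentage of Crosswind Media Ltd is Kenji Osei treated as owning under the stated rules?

1.656312%

By parent–child attribution (R2), Kenji Osei is treated as also owning Luis Osei's interest in Granite Logistics SA, giving 16% + 38% = 54%.
Chain via Granite Logistics SA → Halcyon Capital LLC → Ashford Group plc (R1): 54% × 77% × 12% × 19% = 0.948024% of Crosswind Media Ltd.
Chain via Fairlane Foods Inc. → Bluewater Partners LP → Northgate Holdings Ltd (R1): 12% × 17% × 62% × 56% = 0.708288% of Crosswind Media Ltd.
Aggregating (R3): 0.948024% + 0.708288% = 1.656312%.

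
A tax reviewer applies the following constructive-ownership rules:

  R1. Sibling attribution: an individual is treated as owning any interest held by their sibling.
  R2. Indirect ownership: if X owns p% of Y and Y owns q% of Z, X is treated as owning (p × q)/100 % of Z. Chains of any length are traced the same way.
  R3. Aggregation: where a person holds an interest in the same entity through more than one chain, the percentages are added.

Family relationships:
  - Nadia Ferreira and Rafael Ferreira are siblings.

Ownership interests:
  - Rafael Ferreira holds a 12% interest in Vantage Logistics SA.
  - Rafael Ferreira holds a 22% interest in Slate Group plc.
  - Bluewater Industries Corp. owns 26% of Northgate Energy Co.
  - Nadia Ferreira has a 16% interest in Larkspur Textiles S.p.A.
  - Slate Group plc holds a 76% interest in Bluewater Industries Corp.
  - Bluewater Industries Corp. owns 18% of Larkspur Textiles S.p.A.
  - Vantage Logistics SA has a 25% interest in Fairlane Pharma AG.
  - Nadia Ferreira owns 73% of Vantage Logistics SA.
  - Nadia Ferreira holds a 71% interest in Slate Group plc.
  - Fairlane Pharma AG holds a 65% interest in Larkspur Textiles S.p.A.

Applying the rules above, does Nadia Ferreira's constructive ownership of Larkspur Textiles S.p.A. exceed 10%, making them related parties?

Yes

By sibling attribution (R1), Nadia Ferreira is treated as also owning Rafael Ferreira's interest in Slate Group plc, giving 71% + 22% = 93%.
By sibling attribution (R1), Nadia Ferreira is treated as also owning Rafael Ferreira's interest in Vantage Logistics SA, giving 73% + 12% = 85%.
Chain via Slate Group plc → Bluewater Industries Corp. (R2): 93% × 76% × 18% = 12.7224% of Larkspur Textiles S.p.A.
Chain via Vantage Logistics SA → Fairlane Pharma AG (R2): 85% × 25% × 65% = 13.8125% of Larkspur Textiles S.p.A.
Direct interest in Larkspur Textiles S.p.A: 16%.
Aggregating (R3): 12.7224% + 13.8125% + 16% = 42.5349%.
42.5349% exceeds the 10% threshold, so Nadia is a related party to Larkspur Textiles S.p.A.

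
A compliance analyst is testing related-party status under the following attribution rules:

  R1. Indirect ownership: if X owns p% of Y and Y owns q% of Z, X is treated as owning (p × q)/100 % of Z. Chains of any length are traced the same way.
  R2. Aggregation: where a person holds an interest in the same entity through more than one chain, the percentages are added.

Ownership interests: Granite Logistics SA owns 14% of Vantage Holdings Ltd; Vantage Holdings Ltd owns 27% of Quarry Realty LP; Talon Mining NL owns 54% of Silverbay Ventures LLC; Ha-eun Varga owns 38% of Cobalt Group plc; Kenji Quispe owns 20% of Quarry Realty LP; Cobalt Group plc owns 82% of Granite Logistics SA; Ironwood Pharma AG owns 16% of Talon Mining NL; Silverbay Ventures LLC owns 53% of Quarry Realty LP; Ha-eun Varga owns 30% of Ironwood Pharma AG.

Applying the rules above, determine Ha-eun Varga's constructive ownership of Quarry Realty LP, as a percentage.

Chain via Cobalt Group plc → Granite Logistics SA → Vantage Holdings Ltd (R1): 38% × 82% × 14% × 27% = 1.177848% of Quarry Realty LP.
Chain via Ironwood Pharma AG → Talon Mining NL → Silverbay Ventures LLC (R1): 30% × 16% × 54% × 53% = 1.37376% of Quarry Realty LP.
Aggregating (R2): 1.177848% + 1.37376% = 2.551608%.

2.551608%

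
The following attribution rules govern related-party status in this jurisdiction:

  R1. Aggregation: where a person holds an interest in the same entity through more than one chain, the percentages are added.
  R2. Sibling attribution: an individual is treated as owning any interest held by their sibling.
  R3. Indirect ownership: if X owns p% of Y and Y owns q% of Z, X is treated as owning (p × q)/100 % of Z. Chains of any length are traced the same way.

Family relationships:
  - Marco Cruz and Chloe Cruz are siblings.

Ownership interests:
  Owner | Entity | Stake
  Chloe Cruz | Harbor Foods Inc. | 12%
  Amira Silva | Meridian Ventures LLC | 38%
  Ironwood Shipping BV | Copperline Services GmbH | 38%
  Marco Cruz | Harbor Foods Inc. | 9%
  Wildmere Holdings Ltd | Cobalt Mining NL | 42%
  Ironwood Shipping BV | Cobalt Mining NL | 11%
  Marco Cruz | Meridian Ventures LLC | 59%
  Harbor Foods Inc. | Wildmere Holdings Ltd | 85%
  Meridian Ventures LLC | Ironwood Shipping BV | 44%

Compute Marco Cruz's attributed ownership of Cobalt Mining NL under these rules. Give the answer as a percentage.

10.3526%

By sibling attribution (R2), Marco Cruz is treated as also owning Chloe Cruz's interest in Harbor Foods Inc, giving 9% + 12% = 21%.
Chain via Meridian Ventures LLC → Ironwood Shipping BV (R3): 59% × 44% × 11% = 2.8556% of Cobalt Mining NL.
Chain via Harbor Foods Inc. → Wildmere Holdings Ltd (R3): 21% × 85% × 42% = 7.497% of Cobalt Mining NL.
Aggregating (R1): 2.8556% + 7.497% = 10.3526%.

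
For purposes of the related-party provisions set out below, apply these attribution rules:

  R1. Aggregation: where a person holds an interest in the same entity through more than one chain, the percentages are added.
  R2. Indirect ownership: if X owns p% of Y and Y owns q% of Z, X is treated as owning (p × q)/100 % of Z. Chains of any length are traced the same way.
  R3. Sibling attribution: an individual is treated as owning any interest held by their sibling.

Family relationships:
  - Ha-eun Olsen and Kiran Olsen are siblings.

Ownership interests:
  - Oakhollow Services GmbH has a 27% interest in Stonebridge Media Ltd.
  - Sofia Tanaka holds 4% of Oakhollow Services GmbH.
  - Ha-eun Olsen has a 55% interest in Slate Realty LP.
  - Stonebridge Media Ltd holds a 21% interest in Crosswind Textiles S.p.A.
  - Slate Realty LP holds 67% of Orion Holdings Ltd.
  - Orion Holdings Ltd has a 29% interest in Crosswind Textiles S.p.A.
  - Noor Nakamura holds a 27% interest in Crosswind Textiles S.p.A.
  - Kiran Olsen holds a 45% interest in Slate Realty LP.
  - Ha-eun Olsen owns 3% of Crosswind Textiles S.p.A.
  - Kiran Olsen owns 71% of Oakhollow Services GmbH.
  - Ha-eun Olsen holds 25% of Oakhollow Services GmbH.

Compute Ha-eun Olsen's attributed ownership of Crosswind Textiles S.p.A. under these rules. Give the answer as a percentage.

27.8732%

By sibling attribution (R3), Ha-eun Olsen is treated as also owning Kiran Olsen's interest in Oakhollow Services GmbH, giving 25% + 71% = 96%.
By sibling attribution (R3), Ha-eun Olsen is treated as also owning Kiran Olsen's interest in Slate Realty LP, giving 55% + 45% = 100%.
Chain via Oakhollow Services GmbH → Stonebridge Media Ltd (R2): 96% × 27% × 21% = 5.4432% of Crosswind Textiles S.p.A.
Chain via Slate Realty LP → Orion Holdings Ltd (R2): 100% × 67% × 29% = 19.43% of Crosswind Textiles S.p.A.
Direct interest in Crosswind Textiles S.p.A: 3%.
Aggregating (R1): 5.4432% + 19.43% + 3% = 27.8732%.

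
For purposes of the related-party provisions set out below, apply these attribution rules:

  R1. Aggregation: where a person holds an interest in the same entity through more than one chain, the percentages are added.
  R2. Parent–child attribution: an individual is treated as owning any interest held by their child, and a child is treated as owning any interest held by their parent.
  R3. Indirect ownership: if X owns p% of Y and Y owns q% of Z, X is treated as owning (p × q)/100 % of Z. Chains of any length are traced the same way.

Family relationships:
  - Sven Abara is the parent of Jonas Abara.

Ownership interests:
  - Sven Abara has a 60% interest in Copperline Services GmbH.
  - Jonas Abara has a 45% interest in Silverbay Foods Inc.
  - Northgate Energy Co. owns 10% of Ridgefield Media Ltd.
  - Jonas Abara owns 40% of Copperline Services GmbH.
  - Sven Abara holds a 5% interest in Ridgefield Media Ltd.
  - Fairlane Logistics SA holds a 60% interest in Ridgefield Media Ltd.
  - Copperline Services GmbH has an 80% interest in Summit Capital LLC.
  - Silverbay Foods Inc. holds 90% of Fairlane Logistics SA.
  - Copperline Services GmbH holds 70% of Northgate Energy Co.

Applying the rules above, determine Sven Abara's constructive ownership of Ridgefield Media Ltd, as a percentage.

36.3%

By parent–child attribution (R2), Sven Abara is treated as also owning Jonas Abara's interest in Copperline Services GmbH, giving 60% + 40% = 100%.
By parent–child attribution (R2), Sven Abara is treated as owning Jonas Abara's 45% interest in Silverbay Foods Inc.
Chain via Copperline Services GmbH → Northgate Energy Co. (R3): 100% × 70% × 10% = 7% of Ridgefield Media Ltd.
Direct interest in Ridgefield Media Ltd: 5%.
Chain via Silverbay Foods Inc. → Fairlane Logistics SA (R3): 45% × 90% × 60% = 24.3% of Ridgefield Media Ltd.
Aggregating (R1): 7% + 5% + 24.3% = 36.3%.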